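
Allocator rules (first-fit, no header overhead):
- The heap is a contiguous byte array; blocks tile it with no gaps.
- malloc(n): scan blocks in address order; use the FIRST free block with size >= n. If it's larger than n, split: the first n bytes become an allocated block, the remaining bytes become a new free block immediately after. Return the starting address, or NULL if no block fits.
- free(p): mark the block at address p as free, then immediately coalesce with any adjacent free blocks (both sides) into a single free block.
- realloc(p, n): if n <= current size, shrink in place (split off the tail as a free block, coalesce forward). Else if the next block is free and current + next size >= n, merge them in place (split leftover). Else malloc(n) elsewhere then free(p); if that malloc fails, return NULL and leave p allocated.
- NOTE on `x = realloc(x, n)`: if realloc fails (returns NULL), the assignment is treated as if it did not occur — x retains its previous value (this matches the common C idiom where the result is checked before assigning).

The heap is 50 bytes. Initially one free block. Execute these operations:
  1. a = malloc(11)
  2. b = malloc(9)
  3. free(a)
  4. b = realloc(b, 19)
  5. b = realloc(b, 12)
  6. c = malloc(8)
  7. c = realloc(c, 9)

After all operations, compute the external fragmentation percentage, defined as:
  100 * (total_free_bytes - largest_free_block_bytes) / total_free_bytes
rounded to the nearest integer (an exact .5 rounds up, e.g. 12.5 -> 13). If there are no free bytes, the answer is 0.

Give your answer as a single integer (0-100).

Op 1: a = malloc(11) -> a = 0; heap: [0-10 ALLOC][11-49 FREE]
Op 2: b = malloc(9) -> b = 11; heap: [0-10 ALLOC][11-19 ALLOC][20-49 FREE]
Op 3: free(a) -> (freed a); heap: [0-10 FREE][11-19 ALLOC][20-49 FREE]
Op 4: b = realloc(b, 19) -> b = 11; heap: [0-10 FREE][11-29 ALLOC][30-49 FREE]
Op 5: b = realloc(b, 12) -> b = 11; heap: [0-10 FREE][11-22 ALLOC][23-49 FREE]
Op 6: c = malloc(8) -> c = 0; heap: [0-7 ALLOC][8-10 FREE][11-22 ALLOC][23-49 FREE]
Op 7: c = realloc(c, 9) -> c = 0; heap: [0-8 ALLOC][9-10 FREE][11-22 ALLOC][23-49 FREE]
Free blocks: [2 27] total_free=29 largest=27 -> 100*(29-27)/29 = 200/29 ≈ 6.897 -> rounds to 7

Answer: 7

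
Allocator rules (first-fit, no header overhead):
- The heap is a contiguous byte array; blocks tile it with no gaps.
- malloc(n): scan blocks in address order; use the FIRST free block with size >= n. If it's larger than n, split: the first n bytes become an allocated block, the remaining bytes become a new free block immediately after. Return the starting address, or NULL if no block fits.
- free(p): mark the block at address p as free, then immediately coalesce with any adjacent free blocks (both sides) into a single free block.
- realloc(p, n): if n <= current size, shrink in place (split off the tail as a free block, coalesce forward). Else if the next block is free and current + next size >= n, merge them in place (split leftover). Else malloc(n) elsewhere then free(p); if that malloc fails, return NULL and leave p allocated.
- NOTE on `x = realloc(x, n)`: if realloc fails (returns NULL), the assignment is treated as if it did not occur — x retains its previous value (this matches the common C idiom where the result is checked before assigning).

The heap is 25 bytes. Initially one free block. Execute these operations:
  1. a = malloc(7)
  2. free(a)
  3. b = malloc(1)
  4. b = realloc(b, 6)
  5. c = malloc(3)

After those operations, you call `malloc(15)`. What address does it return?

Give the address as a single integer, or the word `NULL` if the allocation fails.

Answer: 9

Derivation:
Op 1: a = malloc(7) -> a = 0; heap: [0-6 ALLOC][7-24 FREE]
Op 2: free(a) -> (freed a); heap: [0-24 FREE]
Op 3: b = malloc(1) -> b = 0; heap: [0-0 ALLOC][1-24 FREE]
Op 4: b = realloc(b, 6) -> b = 0; heap: [0-5 ALLOC][6-24 FREE]
Op 5: c = malloc(3) -> c = 6; heap: [0-5 ALLOC][6-8 ALLOC][9-24 FREE]
malloc(15): first-fit scan over [0-5 ALLOC][6-8 ALLOC][9-24 FREE] -> 9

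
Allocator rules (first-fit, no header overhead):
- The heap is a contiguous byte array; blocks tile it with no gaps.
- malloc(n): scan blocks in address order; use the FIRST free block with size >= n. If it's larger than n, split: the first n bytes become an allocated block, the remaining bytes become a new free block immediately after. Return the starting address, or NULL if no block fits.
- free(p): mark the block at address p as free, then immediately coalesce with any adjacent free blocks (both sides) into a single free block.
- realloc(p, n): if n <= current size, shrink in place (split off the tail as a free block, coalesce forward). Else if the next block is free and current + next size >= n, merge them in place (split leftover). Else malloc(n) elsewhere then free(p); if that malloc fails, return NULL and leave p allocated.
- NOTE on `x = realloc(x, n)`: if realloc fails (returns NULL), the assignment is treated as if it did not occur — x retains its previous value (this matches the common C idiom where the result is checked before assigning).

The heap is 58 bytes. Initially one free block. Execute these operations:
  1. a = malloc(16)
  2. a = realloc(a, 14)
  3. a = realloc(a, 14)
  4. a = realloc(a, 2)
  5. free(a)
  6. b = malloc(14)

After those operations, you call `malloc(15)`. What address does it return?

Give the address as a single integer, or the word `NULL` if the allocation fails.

Answer: 14

Derivation:
Op 1: a = malloc(16) -> a = 0; heap: [0-15 ALLOC][16-57 FREE]
Op 2: a = realloc(a, 14) -> a = 0; heap: [0-13 ALLOC][14-57 FREE]
Op 3: a = realloc(a, 14) -> a = 0; heap: [0-13 ALLOC][14-57 FREE]
Op 4: a = realloc(a, 2) -> a = 0; heap: [0-1 ALLOC][2-57 FREE]
Op 5: free(a) -> (freed a); heap: [0-57 FREE]
Op 6: b = malloc(14) -> b = 0; heap: [0-13 ALLOC][14-57 FREE]
malloc(15): first-fit scan over [0-13 ALLOC][14-57 FREE] -> 14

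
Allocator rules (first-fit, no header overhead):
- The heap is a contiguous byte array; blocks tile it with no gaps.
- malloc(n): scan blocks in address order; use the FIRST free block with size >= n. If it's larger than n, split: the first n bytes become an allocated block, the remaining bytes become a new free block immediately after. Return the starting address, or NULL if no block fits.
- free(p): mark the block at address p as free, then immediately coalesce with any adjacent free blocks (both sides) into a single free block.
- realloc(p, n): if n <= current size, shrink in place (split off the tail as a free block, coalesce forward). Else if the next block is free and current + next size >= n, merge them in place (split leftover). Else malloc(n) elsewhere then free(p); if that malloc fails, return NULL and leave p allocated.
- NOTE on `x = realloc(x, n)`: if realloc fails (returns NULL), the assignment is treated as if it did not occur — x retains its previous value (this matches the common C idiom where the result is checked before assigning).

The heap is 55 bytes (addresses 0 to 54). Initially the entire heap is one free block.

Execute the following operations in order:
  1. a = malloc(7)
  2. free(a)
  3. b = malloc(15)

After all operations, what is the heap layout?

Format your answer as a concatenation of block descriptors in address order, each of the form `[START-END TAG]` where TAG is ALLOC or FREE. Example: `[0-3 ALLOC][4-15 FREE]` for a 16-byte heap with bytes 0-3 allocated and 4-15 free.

Answer: [0-14 ALLOC][15-54 FREE]

Derivation:
Op 1: a = malloc(7) -> a = 0; heap: [0-6 ALLOC][7-54 FREE]
Op 2: free(a) -> (freed a); heap: [0-54 FREE]
Op 3: b = malloc(15) -> b = 0; heap: [0-14 ALLOC][15-54 FREE]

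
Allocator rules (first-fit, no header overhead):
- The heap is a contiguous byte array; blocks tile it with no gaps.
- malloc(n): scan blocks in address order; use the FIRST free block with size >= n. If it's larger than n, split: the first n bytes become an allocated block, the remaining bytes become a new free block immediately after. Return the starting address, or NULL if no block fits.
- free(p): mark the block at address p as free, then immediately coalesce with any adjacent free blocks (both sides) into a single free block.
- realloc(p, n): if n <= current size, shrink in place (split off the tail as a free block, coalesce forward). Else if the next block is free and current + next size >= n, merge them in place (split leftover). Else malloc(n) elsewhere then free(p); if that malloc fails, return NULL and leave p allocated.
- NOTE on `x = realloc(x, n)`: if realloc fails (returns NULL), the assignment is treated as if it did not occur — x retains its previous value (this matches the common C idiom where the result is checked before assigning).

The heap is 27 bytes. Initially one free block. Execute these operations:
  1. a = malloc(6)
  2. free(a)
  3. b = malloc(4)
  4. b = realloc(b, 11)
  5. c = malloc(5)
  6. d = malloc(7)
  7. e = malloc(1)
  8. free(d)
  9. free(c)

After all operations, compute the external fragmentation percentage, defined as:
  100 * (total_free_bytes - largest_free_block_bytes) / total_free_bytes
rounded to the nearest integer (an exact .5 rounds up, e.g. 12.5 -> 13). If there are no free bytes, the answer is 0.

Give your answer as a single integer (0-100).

Answer: 20

Derivation:
Op 1: a = malloc(6) -> a = 0; heap: [0-5 ALLOC][6-26 FREE]
Op 2: free(a) -> (freed a); heap: [0-26 FREE]
Op 3: b = malloc(4) -> b = 0; heap: [0-3 ALLOC][4-26 FREE]
Op 4: b = realloc(b, 11) -> b = 0; heap: [0-10 ALLOC][11-26 FREE]
Op 5: c = malloc(5) -> c = 11; heap: [0-10 ALLOC][11-15 ALLOC][16-26 FREE]
Op 6: d = malloc(7) -> d = 16; heap: [0-10 ALLOC][11-15 ALLOC][16-22 ALLOC][23-26 FREE]
Op 7: e = malloc(1) -> e = 23; heap: [0-10 ALLOC][11-15 ALLOC][16-22 ALLOC][23-23 ALLOC][24-26 FREE]
Op 8: free(d) -> (freed d); heap: [0-10 ALLOC][11-15 ALLOC][16-22 FREE][23-23 ALLOC][24-26 FREE]
Op 9: free(c) -> (freed c); heap: [0-10 ALLOC][11-22 FREE][23-23 ALLOC][24-26 FREE]
Free blocks: [12 3] total_free=15 largest=12 -> 100*(15-12)/15 = 300/15 = 20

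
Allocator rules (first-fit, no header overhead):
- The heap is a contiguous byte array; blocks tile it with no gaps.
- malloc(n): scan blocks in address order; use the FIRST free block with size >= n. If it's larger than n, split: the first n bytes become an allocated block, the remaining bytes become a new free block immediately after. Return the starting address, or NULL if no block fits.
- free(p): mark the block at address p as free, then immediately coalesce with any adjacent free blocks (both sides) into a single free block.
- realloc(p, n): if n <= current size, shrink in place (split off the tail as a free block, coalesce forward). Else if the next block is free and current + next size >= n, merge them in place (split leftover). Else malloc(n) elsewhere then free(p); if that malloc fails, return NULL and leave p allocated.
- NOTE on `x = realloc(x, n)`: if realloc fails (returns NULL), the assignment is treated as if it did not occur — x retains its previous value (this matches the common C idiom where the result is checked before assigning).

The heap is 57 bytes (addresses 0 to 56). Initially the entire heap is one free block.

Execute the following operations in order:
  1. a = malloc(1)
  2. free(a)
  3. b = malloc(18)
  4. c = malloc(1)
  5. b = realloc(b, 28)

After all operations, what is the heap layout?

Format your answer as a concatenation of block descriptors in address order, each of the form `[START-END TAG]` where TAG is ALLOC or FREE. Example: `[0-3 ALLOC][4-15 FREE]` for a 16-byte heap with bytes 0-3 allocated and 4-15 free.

Answer: [0-17 FREE][18-18 ALLOC][19-46 ALLOC][47-56 FREE]

Derivation:
Op 1: a = malloc(1) -> a = 0; heap: [0-0 ALLOC][1-56 FREE]
Op 2: free(a) -> (freed a); heap: [0-56 FREE]
Op 3: b = malloc(18) -> b = 0; heap: [0-17 ALLOC][18-56 FREE]
Op 4: c = malloc(1) -> c = 18; heap: [0-17 ALLOC][18-18 ALLOC][19-56 FREE]
Op 5: b = realloc(b, 28) -> b = 19; heap: [0-17 FREE][18-18 ALLOC][19-46 ALLOC][47-56 FREE]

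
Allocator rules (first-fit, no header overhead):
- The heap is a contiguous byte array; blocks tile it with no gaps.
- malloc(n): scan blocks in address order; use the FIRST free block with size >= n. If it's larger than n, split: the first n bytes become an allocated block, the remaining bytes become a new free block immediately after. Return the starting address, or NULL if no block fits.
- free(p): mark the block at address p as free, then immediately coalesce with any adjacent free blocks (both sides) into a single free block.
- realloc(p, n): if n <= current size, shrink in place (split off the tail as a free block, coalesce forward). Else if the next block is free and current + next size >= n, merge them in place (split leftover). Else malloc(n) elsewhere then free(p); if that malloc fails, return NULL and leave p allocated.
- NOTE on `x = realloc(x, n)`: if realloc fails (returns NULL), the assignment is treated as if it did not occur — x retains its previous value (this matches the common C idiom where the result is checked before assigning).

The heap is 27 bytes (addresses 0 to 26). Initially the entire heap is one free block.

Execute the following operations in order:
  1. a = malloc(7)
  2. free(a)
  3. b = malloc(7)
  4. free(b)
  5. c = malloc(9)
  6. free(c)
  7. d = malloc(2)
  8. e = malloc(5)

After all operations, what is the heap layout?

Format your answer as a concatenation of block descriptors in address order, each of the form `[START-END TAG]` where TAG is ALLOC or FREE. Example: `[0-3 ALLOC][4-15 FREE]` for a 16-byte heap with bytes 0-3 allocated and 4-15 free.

Op 1: a = malloc(7) -> a = 0; heap: [0-6 ALLOC][7-26 FREE]
Op 2: free(a) -> (freed a); heap: [0-26 FREE]
Op 3: b = malloc(7) -> b = 0; heap: [0-6 ALLOC][7-26 FREE]
Op 4: free(b) -> (freed b); heap: [0-26 FREE]
Op 5: c = malloc(9) -> c = 0; heap: [0-8 ALLOC][9-26 FREE]
Op 6: free(c) -> (freed c); heap: [0-26 FREE]
Op 7: d = malloc(2) -> d = 0; heap: [0-1 ALLOC][2-26 FREE]
Op 8: e = malloc(5) -> e = 2; heap: [0-1 ALLOC][2-6 ALLOC][7-26 FREE]

Answer: [0-1 ALLOC][2-6 ALLOC][7-26 FREE]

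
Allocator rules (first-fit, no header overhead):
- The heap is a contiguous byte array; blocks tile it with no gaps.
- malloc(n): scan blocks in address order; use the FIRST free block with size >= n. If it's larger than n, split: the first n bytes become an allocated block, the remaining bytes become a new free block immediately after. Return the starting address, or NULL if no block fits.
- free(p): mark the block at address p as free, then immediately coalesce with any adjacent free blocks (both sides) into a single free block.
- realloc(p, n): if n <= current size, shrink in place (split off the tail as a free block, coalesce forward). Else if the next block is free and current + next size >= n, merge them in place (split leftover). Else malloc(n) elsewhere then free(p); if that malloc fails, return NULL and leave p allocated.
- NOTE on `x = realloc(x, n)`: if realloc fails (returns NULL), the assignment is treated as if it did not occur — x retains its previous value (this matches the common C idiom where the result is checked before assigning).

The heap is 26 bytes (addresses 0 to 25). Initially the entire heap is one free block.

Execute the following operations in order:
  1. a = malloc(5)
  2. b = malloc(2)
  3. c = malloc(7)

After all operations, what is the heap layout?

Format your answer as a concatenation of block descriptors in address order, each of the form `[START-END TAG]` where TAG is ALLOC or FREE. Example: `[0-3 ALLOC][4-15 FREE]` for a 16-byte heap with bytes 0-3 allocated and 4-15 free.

Op 1: a = malloc(5) -> a = 0; heap: [0-4 ALLOC][5-25 FREE]
Op 2: b = malloc(2) -> b = 5; heap: [0-4 ALLOC][5-6 ALLOC][7-25 FREE]
Op 3: c = malloc(7) -> c = 7; heap: [0-4 ALLOC][5-6 ALLOC][7-13 ALLOC][14-25 FREE]

Answer: [0-4 ALLOC][5-6 ALLOC][7-13 ALLOC][14-25 FREE]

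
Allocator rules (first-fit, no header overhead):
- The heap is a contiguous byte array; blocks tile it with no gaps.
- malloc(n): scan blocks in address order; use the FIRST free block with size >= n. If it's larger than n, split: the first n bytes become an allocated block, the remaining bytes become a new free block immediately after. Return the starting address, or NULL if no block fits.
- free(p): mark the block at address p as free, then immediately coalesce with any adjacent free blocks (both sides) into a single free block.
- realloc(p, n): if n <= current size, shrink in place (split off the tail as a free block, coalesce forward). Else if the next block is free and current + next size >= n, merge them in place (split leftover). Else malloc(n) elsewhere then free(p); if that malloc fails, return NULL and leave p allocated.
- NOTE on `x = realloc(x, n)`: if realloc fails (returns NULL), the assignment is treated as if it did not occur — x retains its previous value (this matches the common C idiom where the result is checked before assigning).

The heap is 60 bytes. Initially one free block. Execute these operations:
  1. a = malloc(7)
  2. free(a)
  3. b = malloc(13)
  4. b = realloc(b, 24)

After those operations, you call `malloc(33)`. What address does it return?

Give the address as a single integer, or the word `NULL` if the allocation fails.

Op 1: a = malloc(7) -> a = 0; heap: [0-6 ALLOC][7-59 FREE]
Op 2: free(a) -> (freed a); heap: [0-59 FREE]
Op 3: b = malloc(13) -> b = 0; heap: [0-12 ALLOC][13-59 FREE]
Op 4: b = realloc(b, 24) -> b = 0; heap: [0-23 ALLOC][24-59 FREE]
malloc(33): first-fit scan over [0-23 ALLOC][24-59 FREE] -> 24

Answer: 24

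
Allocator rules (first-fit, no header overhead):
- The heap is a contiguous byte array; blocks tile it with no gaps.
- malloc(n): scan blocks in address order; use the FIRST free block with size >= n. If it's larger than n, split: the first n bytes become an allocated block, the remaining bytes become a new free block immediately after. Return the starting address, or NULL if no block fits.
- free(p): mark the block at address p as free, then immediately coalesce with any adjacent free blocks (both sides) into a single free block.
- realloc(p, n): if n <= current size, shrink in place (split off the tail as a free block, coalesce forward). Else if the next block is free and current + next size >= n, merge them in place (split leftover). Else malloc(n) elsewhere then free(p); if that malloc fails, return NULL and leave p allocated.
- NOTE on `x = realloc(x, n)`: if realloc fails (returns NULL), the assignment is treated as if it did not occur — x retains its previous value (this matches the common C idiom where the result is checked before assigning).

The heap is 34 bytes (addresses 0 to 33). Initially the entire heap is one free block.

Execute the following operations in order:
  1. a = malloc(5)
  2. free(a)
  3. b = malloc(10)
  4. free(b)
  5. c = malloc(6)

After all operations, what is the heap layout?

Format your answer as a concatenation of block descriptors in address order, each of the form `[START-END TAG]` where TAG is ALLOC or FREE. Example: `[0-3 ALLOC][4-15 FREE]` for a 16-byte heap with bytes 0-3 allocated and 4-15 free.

Op 1: a = malloc(5) -> a = 0; heap: [0-4 ALLOC][5-33 FREE]
Op 2: free(a) -> (freed a); heap: [0-33 FREE]
Op 3: b = malloc(10) -> b = 0; heap: [0-9 ALLOC][10-33 FREE]
Op 4: free(b) -> (freed b); heap: [0-33 FREE]
Op 5: c = malloc(6) -> c = 0; heap: [0-5 ALLOC][6-33 FREE]

Answer: [0-5 ALLOC][6-33 FREE]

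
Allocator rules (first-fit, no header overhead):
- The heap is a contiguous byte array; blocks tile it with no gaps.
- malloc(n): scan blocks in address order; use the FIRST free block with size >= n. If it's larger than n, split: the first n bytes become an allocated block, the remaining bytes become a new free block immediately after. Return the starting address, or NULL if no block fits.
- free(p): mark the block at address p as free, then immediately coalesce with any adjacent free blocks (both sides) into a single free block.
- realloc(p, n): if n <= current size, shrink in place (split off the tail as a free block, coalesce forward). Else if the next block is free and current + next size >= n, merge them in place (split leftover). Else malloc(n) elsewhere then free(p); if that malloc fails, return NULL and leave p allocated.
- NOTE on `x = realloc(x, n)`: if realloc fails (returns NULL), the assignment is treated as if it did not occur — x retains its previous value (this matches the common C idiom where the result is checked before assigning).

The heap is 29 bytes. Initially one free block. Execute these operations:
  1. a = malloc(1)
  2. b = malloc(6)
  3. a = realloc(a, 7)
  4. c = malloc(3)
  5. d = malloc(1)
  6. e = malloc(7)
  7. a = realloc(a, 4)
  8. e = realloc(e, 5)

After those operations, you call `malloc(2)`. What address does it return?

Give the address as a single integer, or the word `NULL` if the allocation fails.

Op 1: a = malloc(1) -> a = 0; heap: [0-0 ALLOC][1-28 FREE]
Op 2: b = malloc(6) -> b = 1; heap: [0-0 ALLOC][1-6 ALLOC][7-28 FREE]
Op 3: a = realloc(a, 7) -> a = 7; heap: [0-0 FREE][1-6 ALLOC][7-13 ALLOC][14-28 FREE]
Op 4: c = malloc(3) -> c = 14; heap: [0-0 FREE][1-6 ALLOC][7-13 ALLOC][14-16 ALLOC][17-28 FREE]
Op 5: d = malloc(1) -> d = 0; heap: [0-0 ALLOC][1-6 ALLOC][7-13 ALLOC][14-16 ALLOC][17-28 FREE]
Op 6: e = malloc(7) -> e = 17; heap: [0-0 ALLOC][1-6 ALLOC][7-13 ALLOC][14-16 ALLOC][17-23 ALLOC][24-28 FREE]
Op 7: a = realloc(a, 4) -> a = 7; heap: [0-0 ALLOC][1-6 ALLOC][7-10 ALLOC][11-13 FREE][14-16 ALLOC][17-23 ALLOC][24-28 FREE]
Op 8: e = realloc(e, 5) -> e = 17; heap: [0-0 ALLOC][1-6 ALLOC][7-10 ALLOC][11-13 FREE][14-16 ALLOC][17-21 ALLOC][22-28 FREE]
malloc(2): first-fit scan over [0-0 ALLOC][1-6 ALLOC][7-10 ALLOC][11-13 FREE][14-16 ALLOC][17-21 ALLOC][22-28 FREE] -> 11

Answer: 11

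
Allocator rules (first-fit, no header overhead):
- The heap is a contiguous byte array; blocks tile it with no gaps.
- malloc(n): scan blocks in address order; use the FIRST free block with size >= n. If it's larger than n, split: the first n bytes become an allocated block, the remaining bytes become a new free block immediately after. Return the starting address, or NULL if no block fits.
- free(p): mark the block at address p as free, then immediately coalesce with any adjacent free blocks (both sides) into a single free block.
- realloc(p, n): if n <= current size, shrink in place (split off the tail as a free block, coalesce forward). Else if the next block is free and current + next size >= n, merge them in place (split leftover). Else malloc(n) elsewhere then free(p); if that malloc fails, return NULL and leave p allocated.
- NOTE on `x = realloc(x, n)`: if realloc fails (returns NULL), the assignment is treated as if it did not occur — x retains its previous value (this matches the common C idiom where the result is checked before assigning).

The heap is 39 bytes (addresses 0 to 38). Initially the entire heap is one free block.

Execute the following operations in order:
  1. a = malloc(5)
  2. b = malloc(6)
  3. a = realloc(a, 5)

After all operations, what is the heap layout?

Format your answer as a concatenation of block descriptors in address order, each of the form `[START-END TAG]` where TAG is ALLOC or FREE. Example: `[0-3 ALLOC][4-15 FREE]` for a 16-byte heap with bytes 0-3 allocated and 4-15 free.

Answer: [0-4 ALLOC][5-10 ALLOC][11-38 FREE]

Derivation:
Op 1: a = malloc(5) -> a = 0; heap: [0-4 ALLOC][5-38 FREE]
Op 2: b = malloc(6) -> b = 5; heap: [0-4 ALLOC][5-10 ALLOC][11-38 FREE]
Op 3: a = realloc(a, 5) -> a = 0; heap: [0-4 ALLOC][5-10 ALLOC][11-38 FREE]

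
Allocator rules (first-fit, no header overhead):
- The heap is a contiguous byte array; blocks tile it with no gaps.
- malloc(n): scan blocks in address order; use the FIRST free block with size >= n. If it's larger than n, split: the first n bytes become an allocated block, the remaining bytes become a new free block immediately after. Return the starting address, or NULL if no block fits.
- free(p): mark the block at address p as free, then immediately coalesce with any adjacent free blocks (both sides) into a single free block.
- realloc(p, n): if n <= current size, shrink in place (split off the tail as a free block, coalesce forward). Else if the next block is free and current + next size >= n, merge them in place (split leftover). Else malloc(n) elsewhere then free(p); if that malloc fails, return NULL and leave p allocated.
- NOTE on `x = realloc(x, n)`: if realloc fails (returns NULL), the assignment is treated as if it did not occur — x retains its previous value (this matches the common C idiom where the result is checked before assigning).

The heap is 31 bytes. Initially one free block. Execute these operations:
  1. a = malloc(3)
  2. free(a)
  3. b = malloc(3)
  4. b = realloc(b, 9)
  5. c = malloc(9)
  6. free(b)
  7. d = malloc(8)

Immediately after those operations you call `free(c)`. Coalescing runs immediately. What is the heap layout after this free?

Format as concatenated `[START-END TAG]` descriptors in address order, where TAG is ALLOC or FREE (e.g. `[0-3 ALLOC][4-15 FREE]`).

Op 1: a = malloc(3) -> a = 0; heap: [0-2 ALLOC][3-30 FREE]
Op 2: free(a) -> (freed a); heap: [0-30 FREE]
Op 3: b = malloc(3) -> b = 0; heap: [0-2 ALLOC][3-30 FREE]
Op 4: b = realloc(b, 9) -> b = 0; heap: [0-8 ALLOC][9-30 FREE]
Op 5: c = malloc(9) -> c = 9; heap: [0-8 ALLOC][9-17 ALLOC][18-30 FREE]
Op 6: free(b) -> (freed b); heap: [0-8 FREE][9-17 ALLOC][18-30 FREE]
Op 7: d = malloc(8) -> d = 0; heap: [0-7 ALLOC][8-8 FREE][9-17 ALLOC][18-30 FREE]
free(c): c = 9 -> block [9-17 ALLOC]; mark free, coalesce with adjacent free neighbors -> [0-7 ALLOC][8-30 FREE]

Answer: [0-7 ALLOC][8-30 FREE]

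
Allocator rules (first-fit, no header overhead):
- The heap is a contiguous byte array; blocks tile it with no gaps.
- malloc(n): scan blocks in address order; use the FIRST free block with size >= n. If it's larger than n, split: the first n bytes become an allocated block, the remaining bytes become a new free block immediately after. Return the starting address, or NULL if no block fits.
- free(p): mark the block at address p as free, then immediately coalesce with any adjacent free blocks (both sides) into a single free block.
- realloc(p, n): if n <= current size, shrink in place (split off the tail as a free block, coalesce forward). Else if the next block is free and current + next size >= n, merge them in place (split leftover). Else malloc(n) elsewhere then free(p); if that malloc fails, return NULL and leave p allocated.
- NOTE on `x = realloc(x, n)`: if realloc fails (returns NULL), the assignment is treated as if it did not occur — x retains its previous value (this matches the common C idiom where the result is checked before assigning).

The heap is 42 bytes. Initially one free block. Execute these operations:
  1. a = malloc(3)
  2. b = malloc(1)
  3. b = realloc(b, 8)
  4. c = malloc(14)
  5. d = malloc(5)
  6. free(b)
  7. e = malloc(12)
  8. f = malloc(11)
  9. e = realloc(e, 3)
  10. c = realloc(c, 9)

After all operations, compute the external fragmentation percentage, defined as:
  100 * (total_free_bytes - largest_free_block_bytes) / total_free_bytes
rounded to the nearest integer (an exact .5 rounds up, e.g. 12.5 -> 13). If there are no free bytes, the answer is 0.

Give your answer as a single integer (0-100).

Op 1: a = malloc(3) -> a = 0; heap: [0-2 ALLOC][3-41 FREE]
Op 2: b = malloc(1) -> b = 3; heap: [0-2 ALLOC][3-3 ALLOC][4-41 FREE]
Op 3: b = realloc(b, 8) -> b = 3; heap: [0-2 ALLOC][3-10 ALLOC][11-41 FREE]
Op 4: c = malloc(14) -> c = 11; heap: [0-2 ALLOC][3-10 ALLOC][11-24 ALLOC][25-41 FREE]
Op 5: d = malloc(5) -> d = 25; heap: [0-2 ALLOC][3-10 ALLOC][11-24 ALLOC][25-29 ALLOC][30-41 FREE]
Op 6: free(b) -> (freed b); heap: [0-2 ALLOC][3-10 FREE][11-24 ALLOC][25-29 ALLOC][30-41 FREE]
Op 7: e = malloc(12) -> e = 30; heap: [0-2 ALLOC][3-10 FREE][11-24 ALLOC][25-29 ALLOC][30-41 ALLOC]
Op 8: f = malloc(11) -> f = NULL; heap: [0-2 ALLOC][3-10 FREE][11-24 ALLOC][25-29 ALLOC][30-41 ALLOC]
Op 9: e = realloc(e, 3) -> e = 30; heap: [0-2 ALLOC][3-10 FREE][11-24 ALLOC][25-29 ALLOC][30-32 ALLOC][33-41 FREE]
Op 10: c = realloc(c, 9) -> c = 11; heap: [0-2 ALLOC][3-10 FREE][11-19 ALLOC][20-24 FREE][25-29 ALLOC][30-32 ALLOC][33-41 FREE]
Free blocks: [8 5 9] total_free=22 largest=9 -> 100*(22-9)/22 = 1300/22 ≈ 59.091 -> rounds to 59

Answer: 59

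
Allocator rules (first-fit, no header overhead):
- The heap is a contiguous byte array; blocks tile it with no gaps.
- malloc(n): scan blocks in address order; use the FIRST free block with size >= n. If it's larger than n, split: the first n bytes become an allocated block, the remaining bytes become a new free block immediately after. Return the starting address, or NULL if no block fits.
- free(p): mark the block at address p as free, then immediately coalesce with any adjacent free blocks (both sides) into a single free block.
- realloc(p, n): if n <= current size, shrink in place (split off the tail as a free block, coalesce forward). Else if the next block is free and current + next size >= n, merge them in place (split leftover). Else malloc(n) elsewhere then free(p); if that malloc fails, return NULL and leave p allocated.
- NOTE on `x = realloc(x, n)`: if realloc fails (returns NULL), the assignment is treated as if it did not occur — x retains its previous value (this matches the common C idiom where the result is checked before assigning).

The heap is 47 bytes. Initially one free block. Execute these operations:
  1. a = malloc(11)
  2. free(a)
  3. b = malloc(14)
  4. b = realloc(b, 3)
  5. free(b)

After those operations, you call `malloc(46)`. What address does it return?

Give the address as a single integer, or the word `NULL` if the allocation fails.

Answer: 0

Derivation:
Op 1: a = malloc(11) -> a = 0; heap: [0-10 ALLOC][11-46 FREE]
Op 2: free(a) -> (freed a); heap: [0-46 FREE]
Op 3: b = malloc(14) -> b = 0; heap: [0-13 ALLOC][14-46 FREE]
Op 4: b = realloc(b, 3) -> b = 0; heap: [0-2 ALLOC][3-46 FREE]
Op 5: free(b) -> (freed b); heap: [0-46 FREE]
malloc(46): first-fit scan over [0-46 FREE] -> 0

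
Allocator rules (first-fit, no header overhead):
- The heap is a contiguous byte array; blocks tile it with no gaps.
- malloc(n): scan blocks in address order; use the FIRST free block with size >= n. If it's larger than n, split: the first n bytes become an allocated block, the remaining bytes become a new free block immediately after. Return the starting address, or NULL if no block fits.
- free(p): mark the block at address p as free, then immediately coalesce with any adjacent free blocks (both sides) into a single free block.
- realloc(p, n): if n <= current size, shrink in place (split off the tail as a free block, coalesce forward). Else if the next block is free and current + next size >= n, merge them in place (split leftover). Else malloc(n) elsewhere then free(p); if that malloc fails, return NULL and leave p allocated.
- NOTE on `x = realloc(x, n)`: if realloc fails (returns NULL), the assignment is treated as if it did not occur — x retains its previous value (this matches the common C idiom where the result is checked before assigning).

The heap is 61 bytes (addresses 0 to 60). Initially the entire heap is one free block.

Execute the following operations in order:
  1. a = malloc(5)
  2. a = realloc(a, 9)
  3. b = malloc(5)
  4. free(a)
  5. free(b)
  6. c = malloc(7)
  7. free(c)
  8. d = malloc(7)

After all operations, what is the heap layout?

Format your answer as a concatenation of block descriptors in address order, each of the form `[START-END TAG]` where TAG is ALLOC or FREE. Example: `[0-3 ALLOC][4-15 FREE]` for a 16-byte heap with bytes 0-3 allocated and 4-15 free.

Answer: [0-6 ALLOC][7-60 FREE]

Derivation:
Op 1: a = malloc(5) -> a = 0; heap: [0-4 ALLOC][5-60 FREE]
Op 2: a = realloc(a, 9) -> a = 0; heap: [0-8 ALLOC][9-60 FREE]
Op 3: b = malloc(5) -> b = 9; heap: [0-8 ALLOC][9-13 ALLOC][14-60 FREE]
Op 4: free(a) -> (freed a); heap: [0-8 FREE][9-13 ALLOC][14-60 FREE]
Op 5: free(b) -> (freed b); heap: [0-60 FREE]
Op 6: c = malloc(7) -> c = 0; heap: [0-6 ALLOC][7-60 FREE]
Op 7: free(c) -> (freed c); heap: [0-60 FREE]
Op 8: d = malloc(7) -> d = 0; heap: [0-6 ALLOC][7-60 FREE]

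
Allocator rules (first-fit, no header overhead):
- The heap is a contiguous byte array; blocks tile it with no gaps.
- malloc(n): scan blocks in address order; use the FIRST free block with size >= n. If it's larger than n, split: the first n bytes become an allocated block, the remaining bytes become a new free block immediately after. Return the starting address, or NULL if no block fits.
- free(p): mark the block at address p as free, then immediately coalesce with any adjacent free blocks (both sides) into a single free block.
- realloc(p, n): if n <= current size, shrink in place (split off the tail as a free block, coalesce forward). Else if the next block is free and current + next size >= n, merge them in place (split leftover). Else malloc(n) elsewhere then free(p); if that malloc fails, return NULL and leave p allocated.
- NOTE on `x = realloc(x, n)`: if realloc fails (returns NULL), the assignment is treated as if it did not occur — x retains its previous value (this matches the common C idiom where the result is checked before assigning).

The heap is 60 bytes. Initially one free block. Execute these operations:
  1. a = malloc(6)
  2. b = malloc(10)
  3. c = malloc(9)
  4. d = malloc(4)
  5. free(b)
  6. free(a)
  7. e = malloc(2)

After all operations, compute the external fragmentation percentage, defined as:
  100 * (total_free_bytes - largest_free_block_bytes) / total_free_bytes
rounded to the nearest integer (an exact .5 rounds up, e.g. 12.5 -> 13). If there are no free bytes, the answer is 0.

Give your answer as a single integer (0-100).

Op 1: a = malloc(6) -> a = 0; heap: [0-5 ALLOC][6-59 FREE]
Op 2: b = malloc(10) -> b = 6; heap: [0-5 ALLOC][6-15 ALLOC][16-59 FREE]
Op 3: c = malloc(9) -> c = 16; heap: [0-5 ALLOC][6-15 ALLOC][16-24 ALLOC][25-59 FREE]
Op 4: d = malloc(4) -> d = 25; heap: [0-5 ALLOC][6-15 ALLOC][16-24 ALLOC][25-28 ALLOC][29-59 FREE]
Op 5: free(b) -> (freed b); heap: [0-5 ALLOC][6-15 FREE][16-24 ALLOC][25-28 ALLOC][29-59 FREE]
Op 6: free(a) -> (freed a); heap: [0-15 FREE][16-24 ALLOC][25-28 ALLOC][29-59 FREE]
Op 7: e = malloc(2) -> e = 0; heap: [0-1 ALLOC][2-15 FREE][16-24 ALLOC][25-28 ALLOC][29-59 FREE]
Free blocks: [14 31] total_free=45 largest=31 -> 100*(45-31)/45 = 1400/45 ≈ 31.111 -> rounds to 31

Answer: 31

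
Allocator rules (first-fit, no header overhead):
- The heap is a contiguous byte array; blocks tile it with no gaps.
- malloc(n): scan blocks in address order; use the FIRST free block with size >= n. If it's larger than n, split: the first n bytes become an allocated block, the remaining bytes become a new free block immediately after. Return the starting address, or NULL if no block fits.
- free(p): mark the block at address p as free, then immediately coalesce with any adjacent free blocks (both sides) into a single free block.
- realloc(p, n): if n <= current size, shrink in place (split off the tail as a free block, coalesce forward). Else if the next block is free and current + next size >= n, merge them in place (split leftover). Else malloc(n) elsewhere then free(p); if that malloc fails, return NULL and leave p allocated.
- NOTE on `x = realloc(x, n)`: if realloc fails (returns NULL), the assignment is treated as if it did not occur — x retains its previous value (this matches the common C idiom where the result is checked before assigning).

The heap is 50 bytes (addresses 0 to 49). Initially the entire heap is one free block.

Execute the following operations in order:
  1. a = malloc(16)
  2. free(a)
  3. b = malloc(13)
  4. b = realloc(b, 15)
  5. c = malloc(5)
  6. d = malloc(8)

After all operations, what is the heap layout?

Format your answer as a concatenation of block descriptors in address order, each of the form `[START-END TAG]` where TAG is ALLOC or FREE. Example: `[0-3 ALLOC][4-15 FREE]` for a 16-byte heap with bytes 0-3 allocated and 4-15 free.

Answer: [0-14 ALLOC][15-19 ALLOC][20-27 ALLOC][28-49 FREE]

Derivation:
Op 1: a = malloc(16) -> a = 0; heap: [0-15 ALLOC][16-49 FREE]
Op 2: free(a) -> (freed a); heap: [0-49 FREE]
Op 3: b = malloc(13) -> b = 0; heap: [0-12 ALLOC][13-49 FREE]
Op 4: b = realloc(b, 15) -> b = 0; heap: [0-14 ALLOC][15-49 FREE]
Op 5: c = malloc(5) -> c = 15; heap: [0-14 ALLOC][15-19 ALLOC][20-49 FREE]
Op 6: d = malloc(8) -> d = 20; heap: [0-14 ALLOC][15-19 ALLOC][20-27 ALLOC][28-49 FREE]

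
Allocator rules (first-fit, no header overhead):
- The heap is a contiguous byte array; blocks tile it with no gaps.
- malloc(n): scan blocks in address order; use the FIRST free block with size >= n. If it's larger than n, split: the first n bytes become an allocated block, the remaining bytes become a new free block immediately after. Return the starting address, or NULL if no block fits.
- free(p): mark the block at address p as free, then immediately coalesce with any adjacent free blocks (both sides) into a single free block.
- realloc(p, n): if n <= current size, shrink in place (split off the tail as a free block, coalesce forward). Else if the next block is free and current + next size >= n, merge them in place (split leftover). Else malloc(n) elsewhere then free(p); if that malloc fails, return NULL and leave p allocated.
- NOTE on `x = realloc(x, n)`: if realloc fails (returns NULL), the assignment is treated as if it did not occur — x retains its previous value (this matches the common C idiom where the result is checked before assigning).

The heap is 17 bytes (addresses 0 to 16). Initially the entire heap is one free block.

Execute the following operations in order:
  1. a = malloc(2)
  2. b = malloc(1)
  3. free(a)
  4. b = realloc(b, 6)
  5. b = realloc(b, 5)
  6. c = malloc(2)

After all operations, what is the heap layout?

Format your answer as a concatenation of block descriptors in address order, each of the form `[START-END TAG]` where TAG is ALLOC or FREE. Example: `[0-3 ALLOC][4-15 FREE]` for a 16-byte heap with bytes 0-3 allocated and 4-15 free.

Op 1: a = malloc(2) -> a = 0; heap: [0-1 ALLOC][2-16 FREE]
Op 2: b = malloc(1) -> b = 2; heap: [0-1 ALLOC][2-2 ALLOC][3-16 FREE]
Op 3: free(a) -> (freed a); heap: [0-1 FREE][2-2 ALLOC][3-16 FREE]
Op 4: b = realloc(b, 6) -> b = 2; heap: [0-1 FREE][2-7 ALLOC][8-16 FREE]
Op 5: b = realloc(b, 5) -> b = 2; heap: [0-1 FREE][2-6 ALLOC][7-16 FREE]
Op 6: c = malloc(2) -> c = 0; heap: [0-1 ALLOC][2-6 ALLOC][7-16 FREE]

Answer: [0-1 ALLOC][2-6 ALLOC][7-16 FREE]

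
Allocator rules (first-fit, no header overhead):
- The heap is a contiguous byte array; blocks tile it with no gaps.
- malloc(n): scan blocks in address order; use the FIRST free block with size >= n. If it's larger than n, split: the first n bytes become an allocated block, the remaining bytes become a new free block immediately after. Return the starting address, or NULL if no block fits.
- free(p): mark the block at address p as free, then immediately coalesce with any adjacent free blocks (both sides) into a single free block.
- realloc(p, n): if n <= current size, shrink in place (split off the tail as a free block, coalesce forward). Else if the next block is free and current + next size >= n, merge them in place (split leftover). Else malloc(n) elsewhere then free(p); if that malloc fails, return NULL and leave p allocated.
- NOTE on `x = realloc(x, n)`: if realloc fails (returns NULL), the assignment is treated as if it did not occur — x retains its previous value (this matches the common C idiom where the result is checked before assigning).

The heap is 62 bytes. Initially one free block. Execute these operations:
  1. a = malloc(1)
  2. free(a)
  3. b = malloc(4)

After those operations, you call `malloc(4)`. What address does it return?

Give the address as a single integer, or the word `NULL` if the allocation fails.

Answer: 4

Derivation:
Op 1: a = malloc(1) -> a = 0; heap: [0-0 ALLOC][1-61 FREE]
Op 2: free(a) -> (freed a); heap: [0-61 FREE]
Op 3: b = malloc(4) -> b = 0; heap: [0-3 ALLOC][4-61 FREE]
malloc(4): first-fit scan over [0-3 ALLOC][4-61 FREE] -> 4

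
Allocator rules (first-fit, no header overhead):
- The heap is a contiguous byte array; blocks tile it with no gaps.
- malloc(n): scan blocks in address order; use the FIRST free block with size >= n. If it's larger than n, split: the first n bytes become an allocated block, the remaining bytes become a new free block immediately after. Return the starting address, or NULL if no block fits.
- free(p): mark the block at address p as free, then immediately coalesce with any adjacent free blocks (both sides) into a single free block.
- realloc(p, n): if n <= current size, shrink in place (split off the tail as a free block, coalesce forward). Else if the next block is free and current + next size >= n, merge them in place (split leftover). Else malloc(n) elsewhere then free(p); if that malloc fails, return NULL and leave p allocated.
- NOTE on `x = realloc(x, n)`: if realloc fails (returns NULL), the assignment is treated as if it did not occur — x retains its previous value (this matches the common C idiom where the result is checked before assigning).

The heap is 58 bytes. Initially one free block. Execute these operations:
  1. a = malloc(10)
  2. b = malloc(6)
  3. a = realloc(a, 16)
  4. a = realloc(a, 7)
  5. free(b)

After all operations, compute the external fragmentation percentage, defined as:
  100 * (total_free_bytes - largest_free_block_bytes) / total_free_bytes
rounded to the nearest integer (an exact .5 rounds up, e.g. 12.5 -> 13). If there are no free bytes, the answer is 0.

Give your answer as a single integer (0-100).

Op 1: a = malloc(10) -> a = 0; heap: [0-9 ALLOC][10-57 FREE]
Op 2: b = malloc(6) -> b = 10; heap: [0-9 ALLOC][10-15 ALLOC][16-57 FREE]
Op 3: a = realloc(a, 16) -> a = 16; heap: [0-9 FREE][10-15 ALLOC][16-31 ALLOC][32-57 FREE]
Op 4: a = realloc(a, 7) -> a = 16; heap: [0-9 FREE][10-15 ALLOC][16-22 ALLOC][23-57 FREE]
Op 5: free(b) -> (freed b); heap: [0-15 FREE][16-22 ALLOC][23-57 FREE]
Free blocks: [16 35] total_free=51 largest=35 -> 100*(51-35)/51 = 1600/51 ≈ 31.373 -> rounds to 31

Answer: 31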